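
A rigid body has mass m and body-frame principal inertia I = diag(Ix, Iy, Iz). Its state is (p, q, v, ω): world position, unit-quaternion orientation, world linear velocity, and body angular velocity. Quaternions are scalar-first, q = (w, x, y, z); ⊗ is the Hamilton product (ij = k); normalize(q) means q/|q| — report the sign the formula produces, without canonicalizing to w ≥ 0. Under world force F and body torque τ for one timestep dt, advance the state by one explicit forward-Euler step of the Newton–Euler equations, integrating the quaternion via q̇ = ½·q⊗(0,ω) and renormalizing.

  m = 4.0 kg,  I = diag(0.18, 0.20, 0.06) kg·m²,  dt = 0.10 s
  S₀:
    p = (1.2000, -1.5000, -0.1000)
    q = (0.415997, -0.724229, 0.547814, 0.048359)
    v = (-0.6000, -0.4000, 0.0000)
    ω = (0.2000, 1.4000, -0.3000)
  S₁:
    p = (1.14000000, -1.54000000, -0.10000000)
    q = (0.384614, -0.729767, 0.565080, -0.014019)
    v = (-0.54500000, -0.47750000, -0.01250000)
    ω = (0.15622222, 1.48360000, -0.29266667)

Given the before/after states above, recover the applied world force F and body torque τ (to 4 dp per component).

rate change Δω = (-0.04377778, 0.08360000, 0.00733333)
gyro term ω₀×Iω₀ = (0.0588, -0.0072, 0.0056)
I·α + gyro = (-0.0200, 0.1600, 0.0100)
Δv = v₁−v₀ = (0.05500000, -0.07750000, -0.01250000)
F = m·Δv/dt = (2.2000, -3.1000, -0.5000)

F = (2.2000, -3.1000, -0.5000)
τ = (-0.0200, 0.1600, 0.0100)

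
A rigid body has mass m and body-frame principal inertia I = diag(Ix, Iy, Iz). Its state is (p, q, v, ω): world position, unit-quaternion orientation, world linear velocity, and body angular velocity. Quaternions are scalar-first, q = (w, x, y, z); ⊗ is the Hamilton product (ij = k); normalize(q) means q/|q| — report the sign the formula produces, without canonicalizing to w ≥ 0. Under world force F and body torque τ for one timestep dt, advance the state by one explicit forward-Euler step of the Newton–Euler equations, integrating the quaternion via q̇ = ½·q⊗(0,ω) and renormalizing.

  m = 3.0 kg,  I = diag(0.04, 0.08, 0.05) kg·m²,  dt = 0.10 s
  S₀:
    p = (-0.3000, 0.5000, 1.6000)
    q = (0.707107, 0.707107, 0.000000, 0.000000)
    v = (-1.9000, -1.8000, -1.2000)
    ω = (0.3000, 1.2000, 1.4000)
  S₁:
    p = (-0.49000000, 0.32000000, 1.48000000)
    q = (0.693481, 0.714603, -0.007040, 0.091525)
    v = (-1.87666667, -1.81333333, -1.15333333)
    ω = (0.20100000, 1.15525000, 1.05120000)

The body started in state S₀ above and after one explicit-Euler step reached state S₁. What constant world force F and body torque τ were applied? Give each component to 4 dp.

F = (0.7000, -0.4000, 1.4000)
τ = (-0.0900, -0.0400, -0.1600)

velocity change Δv = (0.02333333, -0.01333333, 0.04666667)
applied force F = (0.7000, -0.4000, 1.4000)
Δω = ω₁−ω₀ = (-0.09900000, -0.04475000, -0.34880000)
applied torque τ = (-0.0900, -0.0400, -0.1600)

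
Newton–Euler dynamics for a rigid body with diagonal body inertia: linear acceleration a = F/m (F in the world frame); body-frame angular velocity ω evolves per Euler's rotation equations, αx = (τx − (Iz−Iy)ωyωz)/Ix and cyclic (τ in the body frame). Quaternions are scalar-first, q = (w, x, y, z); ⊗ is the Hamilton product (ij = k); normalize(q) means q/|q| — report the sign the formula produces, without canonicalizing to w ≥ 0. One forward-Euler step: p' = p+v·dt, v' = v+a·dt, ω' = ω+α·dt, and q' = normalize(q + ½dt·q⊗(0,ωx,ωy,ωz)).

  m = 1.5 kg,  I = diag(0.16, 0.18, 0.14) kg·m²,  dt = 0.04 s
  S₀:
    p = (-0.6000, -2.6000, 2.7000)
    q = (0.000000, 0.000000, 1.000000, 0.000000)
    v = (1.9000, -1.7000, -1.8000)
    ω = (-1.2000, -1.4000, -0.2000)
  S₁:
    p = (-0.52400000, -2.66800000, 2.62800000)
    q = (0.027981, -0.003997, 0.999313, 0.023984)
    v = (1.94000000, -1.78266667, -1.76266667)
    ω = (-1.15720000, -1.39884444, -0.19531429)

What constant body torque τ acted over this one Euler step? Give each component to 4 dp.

τ = (0.1600, 0.0100, 0.0500)

ω₁ − ω₀ = (0.04280000, 0.00115556, 0.00468571)
I·α + gyro = (0.1600, 0.0100, 0.0500)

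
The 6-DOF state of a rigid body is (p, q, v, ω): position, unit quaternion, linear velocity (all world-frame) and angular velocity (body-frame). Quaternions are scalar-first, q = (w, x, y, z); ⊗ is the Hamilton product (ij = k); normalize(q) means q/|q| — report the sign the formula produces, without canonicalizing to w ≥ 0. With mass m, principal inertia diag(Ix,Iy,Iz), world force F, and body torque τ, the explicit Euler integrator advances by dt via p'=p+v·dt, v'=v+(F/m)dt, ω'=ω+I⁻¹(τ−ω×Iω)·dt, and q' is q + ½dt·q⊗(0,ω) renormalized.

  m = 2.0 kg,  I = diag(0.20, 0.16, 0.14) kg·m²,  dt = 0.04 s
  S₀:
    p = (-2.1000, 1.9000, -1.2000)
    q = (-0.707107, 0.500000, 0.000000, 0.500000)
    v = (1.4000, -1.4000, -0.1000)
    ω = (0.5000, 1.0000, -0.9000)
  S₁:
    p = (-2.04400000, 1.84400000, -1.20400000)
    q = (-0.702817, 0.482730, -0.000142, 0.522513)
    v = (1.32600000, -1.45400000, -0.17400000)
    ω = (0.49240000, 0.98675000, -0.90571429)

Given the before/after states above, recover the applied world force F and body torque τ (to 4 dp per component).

v₁ − v₀ = (-0.07400000, -0.05400000, -0.07400000)
m·(v₁−v₀)/dt = (-3.7000, -2.7000, -3.7000)
Δω = ω₁−ω₀ = (-0.00760000, -0.01325000, -0.00571429)
I·α + gyro = (-0.0200, -0.0800, -0.0400)

F = (-3.7000, -2.7000, -3.7000)
τ = (-0.0200, -0.0800, -0.0400)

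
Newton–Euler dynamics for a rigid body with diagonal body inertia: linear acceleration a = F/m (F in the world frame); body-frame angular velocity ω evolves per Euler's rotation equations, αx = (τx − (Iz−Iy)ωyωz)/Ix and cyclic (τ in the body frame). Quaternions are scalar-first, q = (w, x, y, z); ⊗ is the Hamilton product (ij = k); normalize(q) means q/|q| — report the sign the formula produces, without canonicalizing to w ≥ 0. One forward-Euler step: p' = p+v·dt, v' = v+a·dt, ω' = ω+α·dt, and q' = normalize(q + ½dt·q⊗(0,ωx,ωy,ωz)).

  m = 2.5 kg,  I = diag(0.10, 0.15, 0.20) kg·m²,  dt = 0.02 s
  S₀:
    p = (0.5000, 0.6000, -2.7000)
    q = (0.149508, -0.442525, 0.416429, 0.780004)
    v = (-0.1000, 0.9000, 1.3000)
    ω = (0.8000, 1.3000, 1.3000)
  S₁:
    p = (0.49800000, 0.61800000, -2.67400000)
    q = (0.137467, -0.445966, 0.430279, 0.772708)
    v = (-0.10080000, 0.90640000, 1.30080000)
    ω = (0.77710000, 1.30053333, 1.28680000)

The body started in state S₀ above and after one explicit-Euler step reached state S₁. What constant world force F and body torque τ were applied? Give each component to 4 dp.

Δv = v₁−v₀ = (-0.00080000, 0.00640000, 0.00080000)
F = m·Δv/dt = (-0.1000, 0.8000, 0.1000)
ω₁ − ω₀ = (-0.02290000, 0.00053333, -0.01320000)
I·α + gyro = (-0.0300, -0.1000, -0.0800)

F = (-0.1000, 0.8000, 0.1000)
τ = (-0.0300, -0.1000, -0.0800)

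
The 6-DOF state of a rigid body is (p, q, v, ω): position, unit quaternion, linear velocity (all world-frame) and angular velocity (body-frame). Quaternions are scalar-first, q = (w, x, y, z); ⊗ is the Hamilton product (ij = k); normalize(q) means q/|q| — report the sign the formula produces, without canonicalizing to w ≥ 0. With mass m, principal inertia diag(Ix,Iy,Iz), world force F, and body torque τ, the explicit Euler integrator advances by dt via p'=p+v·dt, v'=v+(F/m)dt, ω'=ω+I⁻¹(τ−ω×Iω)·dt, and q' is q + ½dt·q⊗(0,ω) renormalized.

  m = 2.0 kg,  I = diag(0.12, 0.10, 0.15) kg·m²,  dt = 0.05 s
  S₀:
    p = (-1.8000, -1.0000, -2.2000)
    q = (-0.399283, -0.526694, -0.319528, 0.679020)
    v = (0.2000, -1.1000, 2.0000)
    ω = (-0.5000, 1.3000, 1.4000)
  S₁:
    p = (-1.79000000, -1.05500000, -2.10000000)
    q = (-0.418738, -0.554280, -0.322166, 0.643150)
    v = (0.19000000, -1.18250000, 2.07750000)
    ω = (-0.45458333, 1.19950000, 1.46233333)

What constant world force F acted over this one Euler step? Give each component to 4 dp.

F = (-0.4000, -3.3000, 3.1000)

v₁ − v₀ = (-0.01000000, -0.08250000, 0.07750000)
m·(v₁−v₀)/dt = (-0.4000, -3.3000, 3.1000)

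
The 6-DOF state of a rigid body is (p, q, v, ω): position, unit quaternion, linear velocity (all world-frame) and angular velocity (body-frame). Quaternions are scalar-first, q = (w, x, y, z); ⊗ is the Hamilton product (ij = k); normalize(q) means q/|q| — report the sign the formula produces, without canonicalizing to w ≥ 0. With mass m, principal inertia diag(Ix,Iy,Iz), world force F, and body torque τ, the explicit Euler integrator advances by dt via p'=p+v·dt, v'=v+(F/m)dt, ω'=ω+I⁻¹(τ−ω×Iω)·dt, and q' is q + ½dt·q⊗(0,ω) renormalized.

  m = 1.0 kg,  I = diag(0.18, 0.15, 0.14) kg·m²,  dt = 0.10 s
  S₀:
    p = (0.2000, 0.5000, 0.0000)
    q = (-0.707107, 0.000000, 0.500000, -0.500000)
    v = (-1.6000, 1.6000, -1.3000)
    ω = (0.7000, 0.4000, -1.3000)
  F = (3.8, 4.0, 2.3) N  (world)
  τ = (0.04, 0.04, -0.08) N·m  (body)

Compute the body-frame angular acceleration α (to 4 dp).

α = (0.1933, 0.5093, -0.5114)

precession coupling ω×(Iω) = (0.0052, -0.0364, -0.0084)
angular accel α = (0.1933, 0.5093, -0.5114)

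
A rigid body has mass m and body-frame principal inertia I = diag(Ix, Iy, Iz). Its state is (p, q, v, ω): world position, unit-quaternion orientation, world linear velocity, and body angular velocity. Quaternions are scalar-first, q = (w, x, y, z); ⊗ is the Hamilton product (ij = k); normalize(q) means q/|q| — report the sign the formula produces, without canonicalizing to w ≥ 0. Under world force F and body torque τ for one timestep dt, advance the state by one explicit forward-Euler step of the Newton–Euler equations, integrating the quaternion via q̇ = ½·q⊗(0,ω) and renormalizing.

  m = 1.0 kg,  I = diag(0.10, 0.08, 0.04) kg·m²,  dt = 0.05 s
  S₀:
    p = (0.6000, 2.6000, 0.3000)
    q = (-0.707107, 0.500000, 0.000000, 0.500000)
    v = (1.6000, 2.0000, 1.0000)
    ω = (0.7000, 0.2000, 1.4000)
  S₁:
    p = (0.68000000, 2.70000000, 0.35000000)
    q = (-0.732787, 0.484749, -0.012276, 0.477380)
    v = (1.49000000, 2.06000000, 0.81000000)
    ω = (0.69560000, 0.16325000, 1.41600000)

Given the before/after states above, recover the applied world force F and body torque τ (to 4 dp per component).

F = (-2.2000, 1.2000, -3.8000)
τ = (-0.0200, 0.0000, 0.0100)

v₁ − v₀ = (-0.11000000, 0.06000000, -0.19000000)
F = m·Δv/dt = (-2.2000, 1.2000, -3.8000)
rate change Δω = (-0.00440000, -0.03675000, 0.01600000)
ω₀×(Iω₀) = (-0.0112, 0.0588, -0.0028)
I·α + gyro = (-0.0200, 0.0000, 0.0100)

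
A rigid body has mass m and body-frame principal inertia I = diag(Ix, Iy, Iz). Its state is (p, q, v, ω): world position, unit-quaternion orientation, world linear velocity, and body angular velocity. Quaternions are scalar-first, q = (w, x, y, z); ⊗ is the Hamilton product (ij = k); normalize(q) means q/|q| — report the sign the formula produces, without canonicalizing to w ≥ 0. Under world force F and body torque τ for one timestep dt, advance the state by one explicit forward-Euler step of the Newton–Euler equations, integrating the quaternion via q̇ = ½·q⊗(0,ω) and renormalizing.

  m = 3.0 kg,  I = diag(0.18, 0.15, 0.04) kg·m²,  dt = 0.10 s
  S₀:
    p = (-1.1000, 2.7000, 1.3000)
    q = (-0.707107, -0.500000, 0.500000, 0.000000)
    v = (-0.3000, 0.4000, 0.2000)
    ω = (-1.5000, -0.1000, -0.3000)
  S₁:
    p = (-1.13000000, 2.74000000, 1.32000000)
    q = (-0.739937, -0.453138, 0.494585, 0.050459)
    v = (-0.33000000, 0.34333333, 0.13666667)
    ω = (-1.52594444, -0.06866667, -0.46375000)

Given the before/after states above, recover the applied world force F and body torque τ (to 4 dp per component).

F = (-0.9000, -1.7000, -1.9000)
τ = (-0.0500, 0.1100, -0.0700)

ω₁ − ω₀ = (-0.02594444, 0.03133333, -0.16375000)
I·α + gyro = (-0.0500, 0.1100, -0.0700)
Δv = v₁−v₀ = (-0.03000000, -0.05666667, -0.06333333)
F = m·Δv/dt = (-0.9000, -1.7000, -1.9000)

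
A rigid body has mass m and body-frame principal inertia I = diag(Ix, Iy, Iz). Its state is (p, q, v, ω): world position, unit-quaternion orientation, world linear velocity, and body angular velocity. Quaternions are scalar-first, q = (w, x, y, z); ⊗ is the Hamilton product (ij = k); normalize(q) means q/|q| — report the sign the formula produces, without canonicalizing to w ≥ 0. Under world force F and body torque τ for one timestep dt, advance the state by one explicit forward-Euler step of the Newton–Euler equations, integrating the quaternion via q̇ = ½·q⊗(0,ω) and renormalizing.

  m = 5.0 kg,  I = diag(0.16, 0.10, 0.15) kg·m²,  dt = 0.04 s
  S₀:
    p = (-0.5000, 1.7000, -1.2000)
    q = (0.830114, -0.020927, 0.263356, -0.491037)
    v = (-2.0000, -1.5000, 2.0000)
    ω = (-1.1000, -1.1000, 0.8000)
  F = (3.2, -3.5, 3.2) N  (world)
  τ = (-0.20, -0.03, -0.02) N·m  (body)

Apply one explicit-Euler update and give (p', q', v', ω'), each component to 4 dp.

p' = (-0.5800, 1.6400, -1.1200)
q' = (0.8428, -0.0458, 0.2561, -0.4712)
v' = (-1.9744, -1.5280, 2.0256)
ω' = (-1.1390, -1.1085, 0.8140)

ω×(Iω) gyroscopic = (-0.0440, -0.0088, -0.0726)
angular accel α = (-0.9750, -0.2120, 0.3507)
ω' = ω + α·dt = (-1.1390, -1.1085, 0.8140)
2q̇ = q⊗(0,ω) = (0.6595015, -1.2425813, -0.3562431, 0.9768025)
q' = normalize(q + ½dt·q⊗(0,ω)) = (0.8428, -0.0458, 0.2561, -0.4712)
new position p' = (-0.5800, 1.6400, -1.1200)
new velocity v' = (-1.9744, -1.5280, 2.0256)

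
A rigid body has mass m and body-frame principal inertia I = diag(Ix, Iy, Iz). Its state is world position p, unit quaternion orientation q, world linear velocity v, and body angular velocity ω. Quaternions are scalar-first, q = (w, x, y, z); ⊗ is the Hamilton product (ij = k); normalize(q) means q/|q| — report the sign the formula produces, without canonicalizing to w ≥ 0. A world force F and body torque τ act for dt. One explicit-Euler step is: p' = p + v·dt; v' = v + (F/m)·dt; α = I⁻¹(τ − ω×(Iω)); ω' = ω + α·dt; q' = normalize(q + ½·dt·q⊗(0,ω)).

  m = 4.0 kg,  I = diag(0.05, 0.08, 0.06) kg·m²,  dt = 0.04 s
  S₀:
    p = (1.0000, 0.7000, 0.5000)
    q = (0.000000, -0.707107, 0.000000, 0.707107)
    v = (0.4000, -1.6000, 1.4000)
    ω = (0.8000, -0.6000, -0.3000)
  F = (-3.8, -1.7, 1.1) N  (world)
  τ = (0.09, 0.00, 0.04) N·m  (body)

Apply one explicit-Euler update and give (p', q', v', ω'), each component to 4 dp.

a = (-0.9500, -0.4250, 0.2750)
new position p' = (1.0160, 0.6360, 0.5560)
new velocity v' = (0.3620, -1.6170, 1.4110)
precession coupling ω×(Iω) = (-0.0036, 0.0024, -0.0144)
angular accel α = (1.8720, -0.0300, 0.9067)
ω' = ω + α·dt = (0.8749, -0.6012, -0.2637)
Hamilton product q⊗(0,ω) = (0.7778177, 0.4242642, 0.3535535, 0.4242642)
updated quaternion q' = (0.0156, -0.6985, 0.0071, 0.7154)

p' = (1.0160, 0.6360, 0.5560)
q' = (0.0156, -0.6985, 0.0071, 0.7154)
v' = (0.3620, -1.6170, 1.4110)
ω' = (0.8749, -0.6012, -0.2637)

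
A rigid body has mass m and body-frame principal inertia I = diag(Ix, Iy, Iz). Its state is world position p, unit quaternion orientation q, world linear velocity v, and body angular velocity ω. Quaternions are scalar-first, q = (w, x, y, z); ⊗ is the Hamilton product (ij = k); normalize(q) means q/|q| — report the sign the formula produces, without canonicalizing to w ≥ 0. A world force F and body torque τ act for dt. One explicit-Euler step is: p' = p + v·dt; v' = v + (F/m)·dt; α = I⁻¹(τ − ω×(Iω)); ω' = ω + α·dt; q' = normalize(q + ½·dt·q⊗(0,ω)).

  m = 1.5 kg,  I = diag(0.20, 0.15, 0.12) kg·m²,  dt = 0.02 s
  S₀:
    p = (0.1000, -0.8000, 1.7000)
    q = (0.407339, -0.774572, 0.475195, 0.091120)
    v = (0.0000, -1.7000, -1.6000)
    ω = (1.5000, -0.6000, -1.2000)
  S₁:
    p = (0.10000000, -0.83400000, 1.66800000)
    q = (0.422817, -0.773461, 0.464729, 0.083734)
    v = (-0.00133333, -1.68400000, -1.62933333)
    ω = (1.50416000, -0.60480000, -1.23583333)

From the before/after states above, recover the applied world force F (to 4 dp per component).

velocity change Δv = (-0.00133333, 0.01600000, -0.02933333)
m·(v₁−v₀)/dt = (-0.1000, 1.2000, -2.2000)

F = (-0.1000, 1.2000, -2.2000)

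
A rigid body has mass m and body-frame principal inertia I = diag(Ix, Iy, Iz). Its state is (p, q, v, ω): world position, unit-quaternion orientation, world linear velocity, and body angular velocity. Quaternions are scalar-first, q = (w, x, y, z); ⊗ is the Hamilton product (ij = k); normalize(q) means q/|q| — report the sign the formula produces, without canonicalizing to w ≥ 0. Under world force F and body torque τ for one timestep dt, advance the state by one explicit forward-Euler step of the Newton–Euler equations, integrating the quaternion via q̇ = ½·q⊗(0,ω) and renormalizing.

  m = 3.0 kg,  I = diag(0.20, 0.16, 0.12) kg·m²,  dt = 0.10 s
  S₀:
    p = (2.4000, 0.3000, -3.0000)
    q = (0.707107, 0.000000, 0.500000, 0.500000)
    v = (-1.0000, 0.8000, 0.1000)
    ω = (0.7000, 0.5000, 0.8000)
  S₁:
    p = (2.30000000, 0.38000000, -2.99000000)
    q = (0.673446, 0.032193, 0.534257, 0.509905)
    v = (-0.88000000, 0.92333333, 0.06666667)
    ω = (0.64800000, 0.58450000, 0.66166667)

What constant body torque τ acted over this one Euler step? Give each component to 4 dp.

Δω = ω₁−ω₀ = (-0.05200000, 0.08450000, -0.13833333)
gyro term ω₀×Iω₀ = (-0.0160, 0.0448, -0.0140)
τ = I·(Δω/dt) + ω₀×(Iω₀) = (-0.1200, 0.1800, -0.1800)

τ = (-0.1200, 0.1800, -0.1800)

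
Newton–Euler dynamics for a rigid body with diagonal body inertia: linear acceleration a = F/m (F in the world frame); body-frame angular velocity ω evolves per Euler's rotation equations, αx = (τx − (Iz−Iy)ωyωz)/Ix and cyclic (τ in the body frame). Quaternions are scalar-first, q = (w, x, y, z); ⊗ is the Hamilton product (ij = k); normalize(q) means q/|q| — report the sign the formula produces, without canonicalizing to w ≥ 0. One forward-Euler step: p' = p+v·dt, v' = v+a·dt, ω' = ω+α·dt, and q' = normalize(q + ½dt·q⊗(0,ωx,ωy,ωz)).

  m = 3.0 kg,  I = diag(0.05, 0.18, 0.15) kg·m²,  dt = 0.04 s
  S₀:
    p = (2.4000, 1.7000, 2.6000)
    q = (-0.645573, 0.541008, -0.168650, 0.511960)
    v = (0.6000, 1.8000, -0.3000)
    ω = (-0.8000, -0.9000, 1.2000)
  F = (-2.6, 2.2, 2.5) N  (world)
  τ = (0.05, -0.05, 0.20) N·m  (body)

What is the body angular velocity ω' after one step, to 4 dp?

ω' = (-0.7859, -0.9324, 1.2284)

angular accel α = (0.3520, -0.8111, 0.7093)
ω + α·dt = (-0.7859, -0.9324, 1.2284)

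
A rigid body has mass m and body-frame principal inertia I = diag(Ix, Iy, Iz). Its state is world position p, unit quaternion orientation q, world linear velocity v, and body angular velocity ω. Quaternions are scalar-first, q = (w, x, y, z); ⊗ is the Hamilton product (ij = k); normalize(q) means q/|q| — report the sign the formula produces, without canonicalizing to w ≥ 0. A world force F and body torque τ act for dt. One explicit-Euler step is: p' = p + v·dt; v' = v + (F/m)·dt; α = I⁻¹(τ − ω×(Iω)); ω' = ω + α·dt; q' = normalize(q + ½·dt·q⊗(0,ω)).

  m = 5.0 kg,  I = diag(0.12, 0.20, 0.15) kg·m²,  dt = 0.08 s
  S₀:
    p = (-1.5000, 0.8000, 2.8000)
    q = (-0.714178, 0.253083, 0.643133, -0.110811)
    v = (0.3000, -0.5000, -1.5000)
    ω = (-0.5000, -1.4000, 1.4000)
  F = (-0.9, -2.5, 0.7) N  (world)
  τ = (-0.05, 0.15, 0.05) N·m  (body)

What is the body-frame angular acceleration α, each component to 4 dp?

gyro term ω×Iω = (0.0980, 0.0210, 0.0560)
(τ − ω×Iω)/I = (-1.2333, 0.6450, -0.0400)

α = (-1.2333, 0.6450, -0.0400)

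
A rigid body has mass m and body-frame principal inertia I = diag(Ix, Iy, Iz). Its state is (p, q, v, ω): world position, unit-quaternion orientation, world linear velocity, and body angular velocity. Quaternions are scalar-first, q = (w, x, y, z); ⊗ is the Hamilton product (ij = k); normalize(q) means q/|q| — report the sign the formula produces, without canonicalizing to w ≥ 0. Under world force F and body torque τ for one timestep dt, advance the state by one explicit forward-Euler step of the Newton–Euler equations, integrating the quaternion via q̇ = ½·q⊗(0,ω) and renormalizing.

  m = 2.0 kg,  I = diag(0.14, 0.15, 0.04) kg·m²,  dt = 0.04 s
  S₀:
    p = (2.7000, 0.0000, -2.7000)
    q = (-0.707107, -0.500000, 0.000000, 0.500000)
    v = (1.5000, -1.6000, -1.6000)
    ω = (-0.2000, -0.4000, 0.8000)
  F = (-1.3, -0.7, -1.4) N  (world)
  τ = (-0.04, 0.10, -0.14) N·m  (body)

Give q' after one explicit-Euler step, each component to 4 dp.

q⊗(0,ω) = (-0.5000000, 0.3414214, 0.5828428, -0.3656856)
q' = normalize(q + ½dt·q⊗(0,ω)) = (-0.7170, -0.4931, 0.0117, 0.4926)

q' = (-0.7170, -0.4931, 0.0117, 0.4926)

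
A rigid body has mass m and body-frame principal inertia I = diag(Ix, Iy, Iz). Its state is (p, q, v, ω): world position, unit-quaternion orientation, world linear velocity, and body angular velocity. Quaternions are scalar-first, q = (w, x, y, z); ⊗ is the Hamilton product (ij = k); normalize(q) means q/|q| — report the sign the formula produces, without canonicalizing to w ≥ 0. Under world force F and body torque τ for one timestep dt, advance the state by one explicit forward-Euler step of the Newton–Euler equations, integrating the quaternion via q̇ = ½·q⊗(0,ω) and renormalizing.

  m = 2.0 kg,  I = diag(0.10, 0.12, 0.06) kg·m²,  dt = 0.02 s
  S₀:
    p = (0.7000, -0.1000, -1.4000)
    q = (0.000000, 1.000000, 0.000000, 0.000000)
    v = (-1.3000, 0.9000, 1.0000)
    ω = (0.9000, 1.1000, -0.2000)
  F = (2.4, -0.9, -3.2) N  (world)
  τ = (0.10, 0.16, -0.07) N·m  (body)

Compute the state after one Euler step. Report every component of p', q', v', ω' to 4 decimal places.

p' = (0.6740, -0.0820, -1.3800)
q' = (-0.0090, 0.9999, 0.0020, 0.0110)
v' = (-1.2760, 0.8910, 0.9680)
ω' = (0.9174, 1.1279, -0.2299)

p + v·dt = (0.6740, -0.0820, -1.3800)
new velocity v' = (-1.2760, 0.8910, 0.9680)
angular accel α = (0.8680, 1.3933, -1.4967)
ω + α·dt = (0.9174, 1.1279, -0.2299)
q⊗(0,ω) = (-0.9000000, 0.0000000, 0.2000000, 1.1000000)
q' = normalize(q + ½dt·q⊗(0,ω)) = (-0.0090, 0.9999, 0.0020, 0.0110)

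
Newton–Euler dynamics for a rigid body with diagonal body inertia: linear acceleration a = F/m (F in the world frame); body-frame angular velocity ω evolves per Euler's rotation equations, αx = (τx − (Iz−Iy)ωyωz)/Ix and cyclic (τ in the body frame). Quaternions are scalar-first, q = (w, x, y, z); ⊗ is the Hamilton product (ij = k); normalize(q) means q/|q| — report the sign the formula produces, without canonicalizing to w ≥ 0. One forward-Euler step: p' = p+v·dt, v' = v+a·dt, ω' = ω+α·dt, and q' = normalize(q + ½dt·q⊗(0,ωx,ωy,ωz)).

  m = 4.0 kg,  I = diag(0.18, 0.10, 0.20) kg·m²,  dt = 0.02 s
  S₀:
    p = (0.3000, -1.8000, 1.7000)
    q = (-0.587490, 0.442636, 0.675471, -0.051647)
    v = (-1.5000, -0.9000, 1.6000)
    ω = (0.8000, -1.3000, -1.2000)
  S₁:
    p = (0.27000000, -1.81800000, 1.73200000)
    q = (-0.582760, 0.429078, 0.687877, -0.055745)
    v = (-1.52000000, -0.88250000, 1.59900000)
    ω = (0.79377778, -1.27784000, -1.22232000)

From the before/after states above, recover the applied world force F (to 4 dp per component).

velocity change Δv = (-0.02000000, 0.01750000, -0.00100000)
m·(v₁−v₀)/dt = (-4.0000, 3.5000, -0.2000)

F = (-4.0000, 3.5000, -0.2000)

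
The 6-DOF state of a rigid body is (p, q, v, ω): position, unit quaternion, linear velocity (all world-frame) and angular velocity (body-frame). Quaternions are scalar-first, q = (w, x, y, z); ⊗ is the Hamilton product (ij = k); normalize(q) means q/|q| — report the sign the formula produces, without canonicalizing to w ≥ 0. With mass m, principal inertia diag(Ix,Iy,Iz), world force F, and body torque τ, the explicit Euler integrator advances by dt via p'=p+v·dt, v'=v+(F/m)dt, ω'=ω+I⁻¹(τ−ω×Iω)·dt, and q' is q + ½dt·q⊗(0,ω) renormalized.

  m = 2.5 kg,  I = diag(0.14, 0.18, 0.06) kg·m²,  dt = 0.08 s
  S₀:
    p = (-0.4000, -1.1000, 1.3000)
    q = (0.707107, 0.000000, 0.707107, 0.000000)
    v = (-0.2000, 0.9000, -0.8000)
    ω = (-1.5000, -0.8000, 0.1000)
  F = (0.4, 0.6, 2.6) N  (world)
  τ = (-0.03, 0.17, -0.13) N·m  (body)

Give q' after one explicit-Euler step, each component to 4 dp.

q' = (0.7280, -0.0395, 0.6829, 0.0452)

2q̇ = q⊗(0,ω) = (0.5656856, -0.9899498, -0.5656856, 1.1313712)
updated quaternion q' = (0.7280, -0.0395, 0.6829, 0.0452)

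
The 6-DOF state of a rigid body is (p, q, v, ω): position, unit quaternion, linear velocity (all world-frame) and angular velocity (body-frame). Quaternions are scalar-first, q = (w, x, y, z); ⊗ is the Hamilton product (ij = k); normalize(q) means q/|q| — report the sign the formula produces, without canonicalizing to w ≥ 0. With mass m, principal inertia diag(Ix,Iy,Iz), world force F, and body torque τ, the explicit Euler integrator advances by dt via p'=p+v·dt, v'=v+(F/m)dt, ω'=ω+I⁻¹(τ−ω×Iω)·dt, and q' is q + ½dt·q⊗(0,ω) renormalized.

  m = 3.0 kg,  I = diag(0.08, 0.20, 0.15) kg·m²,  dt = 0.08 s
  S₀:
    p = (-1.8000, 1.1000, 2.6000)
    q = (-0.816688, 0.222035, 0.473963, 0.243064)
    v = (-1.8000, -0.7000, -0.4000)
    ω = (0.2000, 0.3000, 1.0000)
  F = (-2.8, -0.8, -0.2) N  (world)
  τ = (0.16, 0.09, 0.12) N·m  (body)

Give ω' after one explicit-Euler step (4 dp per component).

gyro term ω×Iω = (-0.0150, -0.0140, 0.0072)
angular accel α = (2.1875, 0.5200, 0.7520)
new body rate ω' = (0.3750, 0.3416, 1.0602)

ω' = (0.3750, 0.3416, 1.0602)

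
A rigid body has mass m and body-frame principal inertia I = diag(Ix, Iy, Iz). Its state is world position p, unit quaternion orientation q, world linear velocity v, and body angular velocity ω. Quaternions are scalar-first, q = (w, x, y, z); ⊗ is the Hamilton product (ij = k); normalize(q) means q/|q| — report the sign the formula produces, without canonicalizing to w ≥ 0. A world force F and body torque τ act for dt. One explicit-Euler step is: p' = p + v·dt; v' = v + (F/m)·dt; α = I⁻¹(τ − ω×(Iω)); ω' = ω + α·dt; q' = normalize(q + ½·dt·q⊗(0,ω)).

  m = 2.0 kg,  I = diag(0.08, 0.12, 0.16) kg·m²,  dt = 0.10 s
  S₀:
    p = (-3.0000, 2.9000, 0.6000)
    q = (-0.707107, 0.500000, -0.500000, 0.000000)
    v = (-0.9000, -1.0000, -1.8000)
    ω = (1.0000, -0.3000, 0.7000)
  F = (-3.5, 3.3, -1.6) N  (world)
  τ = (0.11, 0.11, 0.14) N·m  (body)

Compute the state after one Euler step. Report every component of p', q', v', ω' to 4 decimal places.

gyro term ω×Iω = (-0.0084, -0.0560, -0.0120)
α = I⁻¹(τ − ω×Iω) = (1.4800, 1.3833, 0.9500)
ω' = ω + α·dt = (1.1480, -0.1617, 0.7950)
2q̇ = q⊗(0,ω) = (-0.6500000, -1.0571070, -0.1378679, -0.1449749)
updated quaternion q' = (-0.7382, 0.4463, -0.5059, -0.0072)
a = F/m = (-1.7500, 1.6500, -0.8000)
p' = p + v·dt = (-3.0900, 2.8000, 0.4200)
v + (F/m)dt = (-1.0750, -0.8350, -1.8800)

p' = (-3.0900, 2.8000, 0.4200)
q' = (-0.7382, 0.4463, -0.5059, -0.0072)
v' = (-1.0750, -0.8350, -1.8800)
ω' = (1.1480, -0.1617, 0.7950)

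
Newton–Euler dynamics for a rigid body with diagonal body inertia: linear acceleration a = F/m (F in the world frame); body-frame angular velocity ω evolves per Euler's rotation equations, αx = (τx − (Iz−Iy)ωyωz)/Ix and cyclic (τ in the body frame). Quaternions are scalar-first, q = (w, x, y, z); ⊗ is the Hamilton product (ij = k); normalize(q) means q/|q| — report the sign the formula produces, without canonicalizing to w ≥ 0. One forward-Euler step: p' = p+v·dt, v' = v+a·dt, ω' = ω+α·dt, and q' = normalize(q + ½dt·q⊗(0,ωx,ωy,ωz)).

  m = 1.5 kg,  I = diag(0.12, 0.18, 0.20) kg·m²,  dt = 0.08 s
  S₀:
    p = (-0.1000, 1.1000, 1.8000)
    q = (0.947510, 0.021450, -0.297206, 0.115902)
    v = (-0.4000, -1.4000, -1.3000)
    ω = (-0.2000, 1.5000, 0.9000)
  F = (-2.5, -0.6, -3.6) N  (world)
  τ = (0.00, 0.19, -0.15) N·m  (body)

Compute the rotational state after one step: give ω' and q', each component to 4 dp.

gyro term ω×Iω = (0.0270, 0.0144, -0.0180)
angular accel α = (-0.2250, 0.9756, -0.6600)
new body rate ω' = (-0.2180, 1.5780, 0.8472)
q⊗(0,ω) = (0.3457872, -0.6308404, 1.3787796, 0.8254928)
updated quaternion q' = (0.9590, -0.0038, -0.2415, 0.1486)

ω' = (-0.2180, 1.5780, 0.8472)
q' = (0.9590, -0.0038, -0.2415, 0.1486)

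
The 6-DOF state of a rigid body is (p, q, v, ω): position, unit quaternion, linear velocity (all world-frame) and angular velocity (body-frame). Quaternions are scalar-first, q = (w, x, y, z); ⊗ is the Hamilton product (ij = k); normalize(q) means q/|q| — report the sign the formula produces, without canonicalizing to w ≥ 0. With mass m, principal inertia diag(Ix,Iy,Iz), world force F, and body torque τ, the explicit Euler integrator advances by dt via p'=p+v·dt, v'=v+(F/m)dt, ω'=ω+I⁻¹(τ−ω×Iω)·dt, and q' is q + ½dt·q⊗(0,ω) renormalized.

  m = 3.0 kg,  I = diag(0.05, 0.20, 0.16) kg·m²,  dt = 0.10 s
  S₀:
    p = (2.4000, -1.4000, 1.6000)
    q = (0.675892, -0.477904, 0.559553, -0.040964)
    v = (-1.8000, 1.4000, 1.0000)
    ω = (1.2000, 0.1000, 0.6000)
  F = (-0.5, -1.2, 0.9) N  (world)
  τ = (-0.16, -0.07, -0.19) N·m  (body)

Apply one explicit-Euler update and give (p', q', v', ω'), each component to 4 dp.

p' = (2.2200, -1.2600, 1.7000)
q' = (0.7014, -0.4194, 0.5735, -0.0565)
v' = (-1.8167, 1.3600, 1.0300)
ω' = (0.8848, 0.1046, 0.4700)

(τ − ω×Iω)/I = (-3.1520, 0.0460, -1.3000)
ω' = ω + α·dt = (0.8848, 0.1046, 0.4700)
2q̇ = q⊗(0,ω) = (0.5421079, 1.1508986, 0.3051748, -0.3137188)
updated quaternion q' = (0.7014, -0.4194, 0.5735, -0.0565)
linear accel F/m = (-0.1667, -0.4000, 0.3000)
p + v·dt = (2.2200, -1.2600, 1.7000)
v' = v + a·dt = (-1.8167, 1.3600, 1.0300)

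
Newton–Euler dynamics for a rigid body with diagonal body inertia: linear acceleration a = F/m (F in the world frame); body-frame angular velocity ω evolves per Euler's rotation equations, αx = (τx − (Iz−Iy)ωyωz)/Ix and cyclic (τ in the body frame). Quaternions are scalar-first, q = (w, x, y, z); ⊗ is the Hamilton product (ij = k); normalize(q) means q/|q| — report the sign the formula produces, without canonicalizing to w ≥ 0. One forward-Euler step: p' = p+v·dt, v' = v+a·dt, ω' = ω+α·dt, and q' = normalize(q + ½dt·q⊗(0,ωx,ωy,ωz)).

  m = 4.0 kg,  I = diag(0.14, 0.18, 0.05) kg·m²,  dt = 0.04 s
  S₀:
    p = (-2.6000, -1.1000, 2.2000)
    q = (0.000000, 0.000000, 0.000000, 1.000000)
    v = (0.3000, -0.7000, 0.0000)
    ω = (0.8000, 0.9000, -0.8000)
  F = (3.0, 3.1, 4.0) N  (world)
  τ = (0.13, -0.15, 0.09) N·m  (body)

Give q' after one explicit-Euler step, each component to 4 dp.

q' = (0.0160, -0.0180, 0.0160, 0.9996)

2q̇ = q⊗(0,ω) = (0.8000000, -0.9000000, 0.8000000, 0.0000000)
q' = normalize(q + ½dt·q⊗(0,ω)) = (0.0160, -0.0180, 0.0160, 0.9996)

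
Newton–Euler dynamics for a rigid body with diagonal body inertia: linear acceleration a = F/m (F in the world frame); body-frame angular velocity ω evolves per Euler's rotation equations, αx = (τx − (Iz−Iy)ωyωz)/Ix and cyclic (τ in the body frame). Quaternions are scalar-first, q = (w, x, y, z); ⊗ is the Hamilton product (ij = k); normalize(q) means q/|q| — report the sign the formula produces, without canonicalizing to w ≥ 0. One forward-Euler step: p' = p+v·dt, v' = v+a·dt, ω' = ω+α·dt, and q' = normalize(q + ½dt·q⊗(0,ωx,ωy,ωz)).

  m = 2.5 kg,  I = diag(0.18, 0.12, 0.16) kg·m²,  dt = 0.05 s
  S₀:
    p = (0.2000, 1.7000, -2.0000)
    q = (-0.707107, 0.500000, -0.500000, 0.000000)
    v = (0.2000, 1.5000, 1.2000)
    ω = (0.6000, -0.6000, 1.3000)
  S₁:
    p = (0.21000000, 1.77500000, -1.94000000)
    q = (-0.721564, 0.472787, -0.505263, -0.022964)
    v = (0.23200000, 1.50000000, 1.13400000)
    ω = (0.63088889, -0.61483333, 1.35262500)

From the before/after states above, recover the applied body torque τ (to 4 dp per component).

τ = (0.0800, -0.0200, 0.1900)

rate change Δω = (0.03088889, -0.01483333, 0.05262500)
precession coupling = (-0.0312, 0.0156, 0.0216)
applied torque τ = (0.0800, -0.0200, 0.1900)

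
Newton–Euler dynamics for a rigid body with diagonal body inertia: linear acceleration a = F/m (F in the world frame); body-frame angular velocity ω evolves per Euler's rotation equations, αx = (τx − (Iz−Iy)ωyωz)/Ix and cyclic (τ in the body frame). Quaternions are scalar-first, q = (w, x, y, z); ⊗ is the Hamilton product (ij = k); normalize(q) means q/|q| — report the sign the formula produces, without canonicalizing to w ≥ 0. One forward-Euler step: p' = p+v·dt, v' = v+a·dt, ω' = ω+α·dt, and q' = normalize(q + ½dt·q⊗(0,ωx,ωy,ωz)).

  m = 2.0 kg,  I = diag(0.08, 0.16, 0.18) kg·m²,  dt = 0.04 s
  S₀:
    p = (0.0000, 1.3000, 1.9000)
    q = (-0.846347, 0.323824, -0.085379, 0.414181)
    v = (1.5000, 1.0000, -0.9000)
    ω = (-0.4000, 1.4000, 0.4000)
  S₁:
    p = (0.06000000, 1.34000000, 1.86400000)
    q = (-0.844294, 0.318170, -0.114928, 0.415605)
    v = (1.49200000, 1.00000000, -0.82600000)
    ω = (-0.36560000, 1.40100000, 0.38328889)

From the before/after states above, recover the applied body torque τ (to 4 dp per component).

rate change Δω = (0.03440000, 0.00100000, -0.01671111)
ω₀×(Iω₀) = (0.0112, 0.0160, -0.0448)
applied torque τ = (0.0800, 0.0200, -0.1200)

τ = (0.0800, 0.0200, -0.1200)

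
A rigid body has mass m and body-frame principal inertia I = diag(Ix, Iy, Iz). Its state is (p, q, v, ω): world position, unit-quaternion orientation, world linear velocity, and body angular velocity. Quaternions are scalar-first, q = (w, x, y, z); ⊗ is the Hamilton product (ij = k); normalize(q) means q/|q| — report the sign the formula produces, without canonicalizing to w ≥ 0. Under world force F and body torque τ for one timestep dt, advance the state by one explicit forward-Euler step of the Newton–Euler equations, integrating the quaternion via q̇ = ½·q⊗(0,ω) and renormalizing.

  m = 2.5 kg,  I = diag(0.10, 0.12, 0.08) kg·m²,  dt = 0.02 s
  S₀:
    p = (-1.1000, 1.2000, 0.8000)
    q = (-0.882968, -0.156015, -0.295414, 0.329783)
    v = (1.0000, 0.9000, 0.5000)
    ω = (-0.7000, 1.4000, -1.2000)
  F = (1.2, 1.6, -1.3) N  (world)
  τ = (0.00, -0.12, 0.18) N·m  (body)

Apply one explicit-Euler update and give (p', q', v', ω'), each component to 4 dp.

angular accel α = (-0.6720, -1.1400, 2.4950)
new body rate ω' = (-0.7134, 1.3772, -1.1501)
2q̇ = q⊗(0,ω) = (0.7001087, 0.5108782, -1.6542213, 0.6343508)
updated quaternion q' = (-0.8758, -0.1509, -0.3119, 0.3361)
linear accel F/m = (0.4800, 0.6400, -0.5200)
p' = p + v·dt = (-1.0800, 1.2180, 0.8100)
new velocity v' = (1.0096, 0.9128, 0.4896)

p' = (-1.0800, 1.2180, 0.8100)
q' = (-0.8758, -0.1509, -0.3119, 0.3361)
v' = (1.0096, 0.9128, 0.4896)
ω' = (-0.7134, 1.3772, -1.1501)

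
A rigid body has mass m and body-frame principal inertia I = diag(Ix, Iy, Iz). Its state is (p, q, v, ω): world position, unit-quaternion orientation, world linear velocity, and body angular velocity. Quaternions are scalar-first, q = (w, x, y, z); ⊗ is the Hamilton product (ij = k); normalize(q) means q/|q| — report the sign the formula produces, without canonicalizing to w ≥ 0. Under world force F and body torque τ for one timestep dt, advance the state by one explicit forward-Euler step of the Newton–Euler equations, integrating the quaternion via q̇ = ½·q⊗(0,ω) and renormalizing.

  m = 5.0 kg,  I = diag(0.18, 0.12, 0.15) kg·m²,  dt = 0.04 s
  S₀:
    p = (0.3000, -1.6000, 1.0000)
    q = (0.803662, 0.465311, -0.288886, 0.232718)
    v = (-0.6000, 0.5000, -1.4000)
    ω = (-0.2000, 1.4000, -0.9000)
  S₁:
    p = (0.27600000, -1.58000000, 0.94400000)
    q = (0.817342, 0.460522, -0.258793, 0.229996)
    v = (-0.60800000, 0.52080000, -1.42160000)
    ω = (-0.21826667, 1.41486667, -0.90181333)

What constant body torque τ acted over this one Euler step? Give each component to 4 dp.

τ = (-0.1200, 0.0500, 0.0100)

Δω = ω₁−ω₀ = (-0.01826667, 0.01486667, -0.00181333)
ω₀×(Iω₀) = (-0.0378, 0.0054, 0.0168)
applied torque τ = (-0.1200, 0.0500, 0.0100)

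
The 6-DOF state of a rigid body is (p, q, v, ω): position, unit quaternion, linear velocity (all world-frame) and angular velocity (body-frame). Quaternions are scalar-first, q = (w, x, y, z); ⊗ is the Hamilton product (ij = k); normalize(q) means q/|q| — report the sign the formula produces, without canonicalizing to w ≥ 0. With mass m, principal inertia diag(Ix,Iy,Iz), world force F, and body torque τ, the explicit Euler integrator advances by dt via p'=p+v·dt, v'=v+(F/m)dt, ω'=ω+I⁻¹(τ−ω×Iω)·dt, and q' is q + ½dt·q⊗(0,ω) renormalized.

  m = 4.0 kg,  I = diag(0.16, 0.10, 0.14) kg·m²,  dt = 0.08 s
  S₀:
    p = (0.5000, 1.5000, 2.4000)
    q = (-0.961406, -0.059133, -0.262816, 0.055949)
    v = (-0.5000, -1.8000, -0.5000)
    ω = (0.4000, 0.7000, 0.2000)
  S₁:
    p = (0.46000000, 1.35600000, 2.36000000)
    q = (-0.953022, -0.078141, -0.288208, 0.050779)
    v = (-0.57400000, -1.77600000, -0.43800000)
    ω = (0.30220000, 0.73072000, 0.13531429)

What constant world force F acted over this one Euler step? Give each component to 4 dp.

F = (-3.7000, 1.2000, 3.1000)

v₁ − v₀ = (-0.07400000, 0.02400000, 0.06200000)
F = m·Δv/dt = (-3.7000, 1.2000, 3.1000)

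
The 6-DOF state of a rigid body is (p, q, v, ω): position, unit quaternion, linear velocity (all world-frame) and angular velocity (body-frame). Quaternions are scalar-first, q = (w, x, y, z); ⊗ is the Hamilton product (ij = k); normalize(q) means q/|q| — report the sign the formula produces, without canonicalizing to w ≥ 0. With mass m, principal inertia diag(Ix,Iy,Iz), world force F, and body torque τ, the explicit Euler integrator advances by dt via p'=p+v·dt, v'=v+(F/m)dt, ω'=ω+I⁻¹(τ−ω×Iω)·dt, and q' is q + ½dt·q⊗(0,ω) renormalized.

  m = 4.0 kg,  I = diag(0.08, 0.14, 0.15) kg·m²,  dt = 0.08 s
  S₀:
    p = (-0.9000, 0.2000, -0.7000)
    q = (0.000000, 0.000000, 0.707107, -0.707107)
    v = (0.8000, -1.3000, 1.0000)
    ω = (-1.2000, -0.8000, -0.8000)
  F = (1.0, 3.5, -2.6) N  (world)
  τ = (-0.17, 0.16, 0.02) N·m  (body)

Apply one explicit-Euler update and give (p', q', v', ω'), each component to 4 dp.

p' = (-0.8360, 0.0960, -0.6200)
q' = (0.0000, -0.0452, 0.7394, -0.6717)
v' = (0.8200, -1.2300, 0.9480)
ω' = (-1.3764, -0.6702, -0.8201)

a = F/m = (0.2500, 0.8750, -0.6500)
p + v·dt = (-0.8360, 0.0960, -0.6200)
new velocity v' = (0.8200, -1.2300, 0.9480)
α = I⁻¹(τ − ω×Iω) = (-2.2050, 1.6229, -0.2507)
new body rate ω' = (-1.3764, -0.6702, -0.8201)
Hamilton product q⊗(0,ω) = (0.0000000, -1.1313712, 0.8485284, 0.8485284)
q + ½dt·q⊗(0,ω), renormalized = (0.0000, -0.0452, 0.7394, -0.6717)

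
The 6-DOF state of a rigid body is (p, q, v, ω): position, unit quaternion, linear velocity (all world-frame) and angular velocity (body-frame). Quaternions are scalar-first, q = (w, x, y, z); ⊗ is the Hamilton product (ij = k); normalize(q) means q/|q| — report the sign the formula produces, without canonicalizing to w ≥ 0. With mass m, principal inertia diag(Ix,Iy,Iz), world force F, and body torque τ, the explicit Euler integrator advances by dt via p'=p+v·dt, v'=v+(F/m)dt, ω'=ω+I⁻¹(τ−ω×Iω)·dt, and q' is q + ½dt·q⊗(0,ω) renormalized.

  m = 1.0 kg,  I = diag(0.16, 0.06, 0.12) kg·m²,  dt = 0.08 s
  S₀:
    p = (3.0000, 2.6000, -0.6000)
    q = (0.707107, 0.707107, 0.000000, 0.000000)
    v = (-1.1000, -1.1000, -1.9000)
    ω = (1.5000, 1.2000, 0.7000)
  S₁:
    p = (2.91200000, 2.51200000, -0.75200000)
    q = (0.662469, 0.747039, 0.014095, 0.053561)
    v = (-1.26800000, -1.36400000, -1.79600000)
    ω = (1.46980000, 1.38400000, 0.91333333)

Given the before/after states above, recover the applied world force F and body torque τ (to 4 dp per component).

Δv = v₁−v₀ = (-0.16800000, -0.26400000, 0.10400000)
F = m·Δv/dt = (-2.1000, -3.3000, 1.3000)
rate change Δω = (-0.03020000, 0.18400000, 0.21333333)
I·α + gyro = (-0.0100, 0.1800, 0.1400)

F = (-2.1000, -3.3000, 1.3000)
τ = (-0.0100, 0.1800, 0.1400)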